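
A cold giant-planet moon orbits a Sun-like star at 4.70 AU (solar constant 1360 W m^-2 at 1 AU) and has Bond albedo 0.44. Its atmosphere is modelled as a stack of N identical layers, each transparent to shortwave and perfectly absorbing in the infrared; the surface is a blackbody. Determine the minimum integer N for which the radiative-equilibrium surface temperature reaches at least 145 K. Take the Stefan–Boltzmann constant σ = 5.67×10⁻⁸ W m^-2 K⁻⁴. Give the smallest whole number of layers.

2

Flux at the orbit: S = 1360/(4.70)² = 61.57 W m^-2.
Top-of-atmosphere balance: σT_e⁴ = S(1−α)/4 = 8.619 W m^-2 → T_e = 111.0 K.
T_s = (N+1)^(1/4)·T_e ≥ 145 K requires N+1 ≥ (T_s/T_e)⁴ = (145/111.0)⁴ = 2.908.
The minimum whole number is N = 2.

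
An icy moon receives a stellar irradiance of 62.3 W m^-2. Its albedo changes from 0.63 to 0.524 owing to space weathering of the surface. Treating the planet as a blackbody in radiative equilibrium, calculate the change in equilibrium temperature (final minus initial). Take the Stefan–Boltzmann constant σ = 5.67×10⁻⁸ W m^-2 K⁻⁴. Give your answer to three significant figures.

6.53 K

With α = 0.63, T₁ = 100.4 K.
Final:   T₂ = [S(1−0.524)/(4σ)]^(1/4) = 106.9 K.
Change: 106.9 − 100.4 = 6.527 K.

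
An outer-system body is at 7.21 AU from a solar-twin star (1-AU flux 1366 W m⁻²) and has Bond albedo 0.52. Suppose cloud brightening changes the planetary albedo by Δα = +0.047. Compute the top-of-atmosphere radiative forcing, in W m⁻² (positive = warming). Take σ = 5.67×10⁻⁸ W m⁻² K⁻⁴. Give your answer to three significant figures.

-0.309 W m⁻²

By the inverse-square law, S = 1366/7.21² = 26.28 W m⁻².
The change in absorbed flux is Δ[S(1−α)/4] = −SΔα/4 = -0.3088 W m⁻².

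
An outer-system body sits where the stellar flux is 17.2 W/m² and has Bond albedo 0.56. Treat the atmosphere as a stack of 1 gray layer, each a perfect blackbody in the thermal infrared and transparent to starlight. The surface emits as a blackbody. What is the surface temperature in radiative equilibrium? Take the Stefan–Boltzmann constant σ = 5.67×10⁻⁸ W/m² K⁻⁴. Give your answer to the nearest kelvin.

Top-of-atmosphere balance: σT_e⁴ = S(1−α)/4 = 1.892 W/m² → T_e = 76.00 K.
Layer-by-layer balance gives σT_s⁴ = (N+1)σT_e⁴, so T_s = 2^¼·76.00 = 90.38 K.

90 kelvin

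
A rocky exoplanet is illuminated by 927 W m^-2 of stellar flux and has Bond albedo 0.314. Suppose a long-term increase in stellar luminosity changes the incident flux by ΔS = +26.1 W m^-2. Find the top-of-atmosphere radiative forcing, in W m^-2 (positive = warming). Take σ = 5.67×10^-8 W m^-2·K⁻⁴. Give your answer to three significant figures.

4.48 W m^-2

Only a fraction (1−α) is absorbed and it's spread over 4πR², so ΔF = (1−α)ΔS/4 = 4.476 W m^-2.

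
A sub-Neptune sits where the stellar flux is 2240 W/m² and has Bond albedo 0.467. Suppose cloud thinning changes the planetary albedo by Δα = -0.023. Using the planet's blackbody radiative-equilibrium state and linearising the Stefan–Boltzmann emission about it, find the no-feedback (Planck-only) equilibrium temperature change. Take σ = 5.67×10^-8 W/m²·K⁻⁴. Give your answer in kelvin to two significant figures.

The baseline emission temperature is T_e = 269.4 K.
The change in absorbed flux is Δ[S(1−α)/4] = −SΔα/4 = 12.88 W/m².
Planck response: λ_P = 4σT_e³ = 4·5.67×10⁻⁸·(269.4)³ = 4.432 W/m²/K.
ΔT₀ = ΔF/λ_P = 12.88/4.432 = 2.91 K.

2.9 kelvin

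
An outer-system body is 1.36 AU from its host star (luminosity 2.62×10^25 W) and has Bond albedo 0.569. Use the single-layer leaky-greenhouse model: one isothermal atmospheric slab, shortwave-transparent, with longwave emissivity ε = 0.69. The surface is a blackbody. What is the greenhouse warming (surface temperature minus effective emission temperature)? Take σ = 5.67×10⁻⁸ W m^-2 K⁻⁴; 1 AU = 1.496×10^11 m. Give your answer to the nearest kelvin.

Orbital distance: d = 1.36 AU = 2.035×10^11 m.
Spreading L over a sphere of radius d: S = 2.62×10^25/(4π·2.03×10^11²) = 50.37 W m^-2.
The planet radiates to space at T_e = [S(1−α)/(4σ)]^(1/4) = 98.91 K.
For a single slab of emissivity ε, T_s⁴ = 2T_e⁴/(2−ε); thus T_s = 98.91·(1.527)^(1/4) = 109.9 K.
Greenhouse warming: T_s − T_e = 11.04 K.

11 kelvin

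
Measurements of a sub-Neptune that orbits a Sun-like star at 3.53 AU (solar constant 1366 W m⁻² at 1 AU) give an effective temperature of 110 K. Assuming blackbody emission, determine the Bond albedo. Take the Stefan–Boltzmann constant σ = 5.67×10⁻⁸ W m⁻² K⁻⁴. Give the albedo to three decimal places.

By the inverse-square law, S = 1366/3.53² = 109.6 W m⁻².
Energy balance: S(1−α)/4 = σT⁴, so 1−α = 4σT⁴/S.
4σT⁴ = 4·5.67×10⁻⁸·(110)⁴ = 33.21 W m⁻².
1−α = 33.21/109.6 = 0.3029, so α = 0.6971.

0.697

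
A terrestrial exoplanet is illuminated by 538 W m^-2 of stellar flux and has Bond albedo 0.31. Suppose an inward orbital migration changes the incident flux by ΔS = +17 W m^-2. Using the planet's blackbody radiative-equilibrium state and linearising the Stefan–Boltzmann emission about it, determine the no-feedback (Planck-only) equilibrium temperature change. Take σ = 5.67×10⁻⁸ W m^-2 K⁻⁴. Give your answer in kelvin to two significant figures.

Reference equilibrium: T_e = [S(1−α)/(4σ)]^(1/4) = 201.1 K.
ΔF = Δ[S(1−α)]/4 = (1−0.31)·+17/4 = 2.932 W m^-2.
The Planck feedback parameter is 4σT_e³ = 1.846 W m^-2/K.
So ΔT₀ = 2.932/1.846 = 1.59 K.

1.6 K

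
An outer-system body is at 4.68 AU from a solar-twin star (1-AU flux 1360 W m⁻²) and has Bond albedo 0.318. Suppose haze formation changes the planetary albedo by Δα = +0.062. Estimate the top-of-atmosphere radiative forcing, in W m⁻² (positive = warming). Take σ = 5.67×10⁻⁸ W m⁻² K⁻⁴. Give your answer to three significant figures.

By the inverse-square law, S = 1360/4.68² = 62.09 W m⁻².
ΔF = −(S/4)Δα = −(62.09/4)×(+0.062) = -0.9625 W m⁻².

-0.962 W m⁻²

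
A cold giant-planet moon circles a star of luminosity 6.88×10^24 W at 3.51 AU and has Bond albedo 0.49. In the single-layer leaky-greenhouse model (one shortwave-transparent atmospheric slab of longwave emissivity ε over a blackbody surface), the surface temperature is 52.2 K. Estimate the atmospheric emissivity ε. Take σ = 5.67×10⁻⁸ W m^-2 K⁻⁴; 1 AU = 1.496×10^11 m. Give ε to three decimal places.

Orbital distance: d = 3.51 AU = 5.251×10^11 m.
Flux at the orbit: S = L/(4πd²) = 6.88×10^24/(4π·(5.25×10^11)²) = 1.986 W m^-2.
TOA balance gives T_e = 45.97 K.
Inverting T_s⁴ = 2T_e⁴/(2−ε): (T_e/T_s)⁴ = 0.6014, so ε = 2(1 − 0.6014) = 0.7972.

0.797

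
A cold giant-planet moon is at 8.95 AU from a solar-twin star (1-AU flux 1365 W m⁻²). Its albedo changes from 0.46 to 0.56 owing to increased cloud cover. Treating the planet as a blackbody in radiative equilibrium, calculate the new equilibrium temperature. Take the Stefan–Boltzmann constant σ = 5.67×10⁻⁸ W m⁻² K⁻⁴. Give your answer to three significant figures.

Irradiance scales as 1/d², so S = 1365 W m⁻² × (1/8.95)² = 17.04 W m⁻².
New equilibrium: T₂ = [(1−0.56)·17.04/(4σ)]^(1/4) = 75.83 K.

75.8 K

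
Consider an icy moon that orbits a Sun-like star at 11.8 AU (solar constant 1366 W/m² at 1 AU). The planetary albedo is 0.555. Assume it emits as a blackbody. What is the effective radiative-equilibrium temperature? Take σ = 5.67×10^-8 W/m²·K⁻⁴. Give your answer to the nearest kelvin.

66 K

Irradiance scales as 1/d², so S = 1366 W/m² × (1/11.8)² = 9.810 W/m².
Averaging over the sphere, the absorbed flux is S(1−α)/4 = 1.091 W/m².
In equilibrium σT⁴ equals this, so T = 66.24 K.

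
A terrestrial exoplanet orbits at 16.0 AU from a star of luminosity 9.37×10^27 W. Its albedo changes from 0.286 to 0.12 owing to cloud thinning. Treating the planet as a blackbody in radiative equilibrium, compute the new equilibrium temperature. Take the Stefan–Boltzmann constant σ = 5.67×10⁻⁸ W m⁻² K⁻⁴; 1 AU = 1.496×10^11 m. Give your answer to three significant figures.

150 kelvin

Orbital distance: d = 16.0 AU = 2.394×10^12 m.
Spreading L over a sphere of radius d: S = 9.37×10^27/(4π·2.39×10^12²) = 130.1 W m⁻².
New equilibrium: T₂ = [(1−0.12)·130.1/(4σ)]^(1/4) = 149.9 K.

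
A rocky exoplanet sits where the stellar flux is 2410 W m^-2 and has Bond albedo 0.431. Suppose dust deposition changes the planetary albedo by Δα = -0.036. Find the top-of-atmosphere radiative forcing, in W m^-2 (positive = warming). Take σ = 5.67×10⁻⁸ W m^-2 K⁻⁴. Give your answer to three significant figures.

TOA radiative forcing: ΔF = −S·Δα/4 = −2410·(-0.036)/4 = 21.69 W m^-2.

21.7 W m^-2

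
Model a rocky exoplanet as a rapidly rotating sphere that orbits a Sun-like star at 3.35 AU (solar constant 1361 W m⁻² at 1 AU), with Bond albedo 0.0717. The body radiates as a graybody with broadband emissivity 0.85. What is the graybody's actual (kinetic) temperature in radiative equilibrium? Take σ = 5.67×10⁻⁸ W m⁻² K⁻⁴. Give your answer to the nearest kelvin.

155 K

Irradiance scales as 1/d², so S = 1361 W m⁻² × (1/3.35)² = 121.3 W m⁻².
Absorbed flux (global mean): S(1−α)/4 = 121.3·0.928/4 = 28.14 W m⁻².
Equating to εσT⁴ with ε = 0.85: T = (28.14/0.85σ)^(1/4) = 155.5 K.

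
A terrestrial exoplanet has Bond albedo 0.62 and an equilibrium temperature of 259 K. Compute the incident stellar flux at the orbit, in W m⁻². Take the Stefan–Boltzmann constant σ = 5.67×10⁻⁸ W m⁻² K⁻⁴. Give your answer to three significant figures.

From S(1−α)/4 = σT⁴: S = 4σT⁴/(1−α).
The emitted flux is σT⁴ = 255.1 W m⁻².
So S = 4×255.1/(1−0.62) = 2686 W m⁻².

2690 W m⁻²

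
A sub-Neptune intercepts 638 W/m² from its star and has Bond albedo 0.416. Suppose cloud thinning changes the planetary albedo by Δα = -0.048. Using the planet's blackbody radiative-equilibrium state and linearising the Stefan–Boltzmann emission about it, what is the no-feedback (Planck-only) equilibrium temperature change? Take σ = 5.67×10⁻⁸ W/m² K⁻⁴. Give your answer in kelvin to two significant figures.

Unperturbed T_e = [638.0·(1−0.416)/(4σ)]^¼ = 201.3 K.
The change in absorbed flux is Δ[S(1−α)/4] = −SΔα/4 = 7.656 W/m².
Linearising σT⁴ gives d(σT⁴)/dT = 4σT_e³ = 1.851 W/m² per K.
So ΔT₀ = 7.656/1.851 = 4.14 K.

4.1 K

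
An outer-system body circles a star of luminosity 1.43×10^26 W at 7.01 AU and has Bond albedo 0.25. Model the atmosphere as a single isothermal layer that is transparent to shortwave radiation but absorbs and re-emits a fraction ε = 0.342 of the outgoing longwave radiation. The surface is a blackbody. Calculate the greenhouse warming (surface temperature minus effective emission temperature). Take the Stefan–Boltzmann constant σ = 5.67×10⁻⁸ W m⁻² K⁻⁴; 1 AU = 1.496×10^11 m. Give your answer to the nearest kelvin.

4 K

d = 7.01 × 1.496×10^11 m = 1.049×10^12 m.
Spreading L over a sphere of radius d: S = 1.43×10^26/(4π·1.05×10^12²) = 10.35 W m⁻².
At the top of the atmosphere, σT_e⁴ = S(1−α)/4 = 1.940 W m⁻², giving T_e = 76.48 K.
For a single slab of emissivity ε, T_s⁴ = 2T_e⁴/(2−ε); thus T_s = 76.48·(1.206)^(1/4) = 80.15 K.
Greenhouse warming: T_s − T_e = 3.671 K.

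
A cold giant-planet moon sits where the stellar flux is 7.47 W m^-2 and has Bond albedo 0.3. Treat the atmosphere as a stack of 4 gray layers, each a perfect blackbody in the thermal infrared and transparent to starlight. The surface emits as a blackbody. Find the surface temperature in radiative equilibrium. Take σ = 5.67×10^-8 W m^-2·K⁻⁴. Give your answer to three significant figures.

104 K

OLR = S(1−α)/4 = 1.307 W m^-2; the top layer radiates at T_e = 69.29 K.
For an N-layer opaque stack, T_s⁴ = (N+1)T_e⁴, hence T_s = (5)^(1/4)×69.29 K = 103.6 K.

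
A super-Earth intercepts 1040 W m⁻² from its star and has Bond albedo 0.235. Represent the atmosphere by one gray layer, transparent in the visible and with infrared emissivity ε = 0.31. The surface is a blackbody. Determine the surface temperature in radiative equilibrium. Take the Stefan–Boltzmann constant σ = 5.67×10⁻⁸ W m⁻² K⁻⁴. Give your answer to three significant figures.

254 kelvin

The planet radiates to space at T_e = [S(1−α)/(4σ)]^(1/4) = 243.4 K.
Surface balance with a leaky layer gives σT_s⁴ = σT_e⁴·2/(2−ε), so T_s = T_e·[2/(2−0.31)]^(1/4) = 253.8 K.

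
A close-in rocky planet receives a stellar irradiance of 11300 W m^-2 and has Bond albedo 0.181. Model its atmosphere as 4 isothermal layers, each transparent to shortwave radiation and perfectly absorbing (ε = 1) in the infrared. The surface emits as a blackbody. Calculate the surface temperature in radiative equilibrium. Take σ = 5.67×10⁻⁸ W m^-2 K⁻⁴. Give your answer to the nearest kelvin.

The effective emission temperature is T_e = [S(1−α)/(4σ)]^¼ = 449.4 K.
Layer-by-layer balance gives σT_s⁴ = (N+1)σT_e⁴, so T_s = 5^¼·449.4 = 672.1 K.

672 K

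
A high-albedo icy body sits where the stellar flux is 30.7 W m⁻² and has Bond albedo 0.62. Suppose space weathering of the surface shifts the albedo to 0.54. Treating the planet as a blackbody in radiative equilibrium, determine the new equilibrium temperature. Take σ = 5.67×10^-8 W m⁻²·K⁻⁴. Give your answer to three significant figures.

88.8 K

T₂ = [S(1−α₂)/(4σ)]^(1/4) = [30.70·0.46/(4σ)]^(1/4) = 88.83 K.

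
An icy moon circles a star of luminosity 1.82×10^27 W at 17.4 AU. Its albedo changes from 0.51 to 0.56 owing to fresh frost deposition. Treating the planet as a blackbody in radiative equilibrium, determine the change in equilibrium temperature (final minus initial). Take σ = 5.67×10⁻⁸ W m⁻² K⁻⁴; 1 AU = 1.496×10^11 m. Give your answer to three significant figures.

d = 17.4 × 1.496×10^11 m = 2.603×10^12 m.
Spreading L over a sphere of radius d: S = 1.82×10^27/(4π·2.60×10^12²) = 21.37 W m⁻².
Before: T₁ = [21.37·0.49/(4σ)]^(1/4) = 82.44 K.
Final:   T₂ = [S(1−0.56)/(4σ)]^(1/4) = 80.25 K.
ΔT = T₂ − T₁ = -2.189 K.

-2.19 K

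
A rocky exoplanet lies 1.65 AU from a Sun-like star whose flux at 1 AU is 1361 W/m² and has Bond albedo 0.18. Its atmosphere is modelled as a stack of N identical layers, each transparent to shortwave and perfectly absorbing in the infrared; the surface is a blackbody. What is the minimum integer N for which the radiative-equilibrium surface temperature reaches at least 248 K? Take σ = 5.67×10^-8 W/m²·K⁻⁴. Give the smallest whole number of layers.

Irradiance scales as 1/d², so S = 1361 W/m² × (1/1.65)² = 499.9 W/m².
Top-of-atmosphere balance: σT_e⁴ = S(1−α)/4 = 102.5 W/m² → T_e = 206.2 K.
Need (N+1)T_e⁴ ≥ T_s⁴, i.e. N+1 ≥ (248/206.2)⁴ = 2.093.
So N ≥ 1.093; the smallest integer is N = 2.

2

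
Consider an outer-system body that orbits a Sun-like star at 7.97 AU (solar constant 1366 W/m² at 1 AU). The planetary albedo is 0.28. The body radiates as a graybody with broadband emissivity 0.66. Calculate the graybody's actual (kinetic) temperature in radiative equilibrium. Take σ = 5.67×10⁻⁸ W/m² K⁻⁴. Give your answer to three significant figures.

101 K

By the inverse-square law, S = 1366/7.97² = 21.50 W/m².
The planet absorbs (1−α)S over its disc πR² and re-emits over 4πR², so the mean absorbed flux is (1−0.28)·21.50/4 = 3.871 W/m².
Radiative balance εσT⁴ = 3.871 gives T = [3.871/(0.66·σ)]^(1/4) = 100.8 K.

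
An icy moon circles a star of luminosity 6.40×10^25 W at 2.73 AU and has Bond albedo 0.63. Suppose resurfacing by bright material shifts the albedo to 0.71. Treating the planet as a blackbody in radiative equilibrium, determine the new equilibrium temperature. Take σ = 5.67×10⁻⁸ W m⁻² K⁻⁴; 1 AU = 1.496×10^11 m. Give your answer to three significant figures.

d = 2.73 × 1.496×10^11 m = 4.084×10^11 m.
Flux at the orbit: S = L/(4πd²) = 6.40×10^25/(4π·(4.08×10^11)²) = 30.53 W m⁻².
With the new albedo, S(1−α₂)/4 = 2.214 W m⁻², so T₂ = 79.05 K.

79.0 K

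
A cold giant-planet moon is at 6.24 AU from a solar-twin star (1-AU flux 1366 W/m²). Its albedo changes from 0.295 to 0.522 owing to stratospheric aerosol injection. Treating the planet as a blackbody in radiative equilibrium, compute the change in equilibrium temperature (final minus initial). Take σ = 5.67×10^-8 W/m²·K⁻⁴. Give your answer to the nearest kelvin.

Flux at the orbit: S = 1366/(6.24)² = 35.08 W/m².
With α = 0.295, T₁ = 102.2 K.
After:  T₂ = [35.08·0.478/(4σ)]^(1/4) = 92.73 K.
Change: 92.73 − 102.2 = -9.460 K.

-9 K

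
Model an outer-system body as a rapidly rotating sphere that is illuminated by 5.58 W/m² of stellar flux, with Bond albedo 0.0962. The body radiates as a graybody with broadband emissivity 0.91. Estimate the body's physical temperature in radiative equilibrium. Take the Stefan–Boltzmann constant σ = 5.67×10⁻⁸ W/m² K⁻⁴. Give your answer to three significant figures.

Averaging over the sphere, the absorbed flux is S(1−α)/4 = 1.261 W/m².
Radiative balance εσT⁴ = 1.261 gives T = [1.261/(0.91·σ)]^(1/4) = 70.31 K.

70.3 K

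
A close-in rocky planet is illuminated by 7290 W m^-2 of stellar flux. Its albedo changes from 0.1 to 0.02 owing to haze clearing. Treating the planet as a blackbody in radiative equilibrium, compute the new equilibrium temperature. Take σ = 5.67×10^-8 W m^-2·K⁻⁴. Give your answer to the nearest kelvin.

421 K

With the new albedo, S(1−α₂)/4 = 1786 W m^-2, so T₂ = 421.3 K.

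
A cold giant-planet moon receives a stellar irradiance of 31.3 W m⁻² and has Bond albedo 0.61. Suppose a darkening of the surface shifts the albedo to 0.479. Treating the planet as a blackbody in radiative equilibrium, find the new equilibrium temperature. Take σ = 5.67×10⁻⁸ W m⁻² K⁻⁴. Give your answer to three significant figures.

92.1 kelvin

T₂ = [S(1−α₂)/(4σ)]^(1/4) = [31.30·0.521/(4σ)]^(1/4) = 92.08 K.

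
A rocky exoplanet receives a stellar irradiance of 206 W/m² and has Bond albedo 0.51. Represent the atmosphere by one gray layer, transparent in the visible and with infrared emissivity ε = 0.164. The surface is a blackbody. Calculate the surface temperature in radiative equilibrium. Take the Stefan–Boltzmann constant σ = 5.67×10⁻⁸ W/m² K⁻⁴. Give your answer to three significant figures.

At the top of the atmosphere, σT_e⁴ = S(1−α)/4 = 25.23 W/m², giving T_e = 145.2 K.
Surface balance with a leaky layer gives σT_s⁴ = σT_e⁴·2/(2−ε), so T_s = T_e·[2/(2−0.164)]^(1/4) = 148.4 K.

148 K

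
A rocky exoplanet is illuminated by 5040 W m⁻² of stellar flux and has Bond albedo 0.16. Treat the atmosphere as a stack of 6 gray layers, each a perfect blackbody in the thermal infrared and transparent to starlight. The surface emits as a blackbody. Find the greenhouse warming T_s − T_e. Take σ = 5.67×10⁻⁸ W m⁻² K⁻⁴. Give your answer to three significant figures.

Top-of-atmosphere balance: σT_e⁴ = S(1−α)/4 = 1058 W m⁻² → T_e = 369.6 K.
Surface: T_s = (7)^¼·T_e = 601.2 K.
Warming: T_s − T_e = 231.6 K.

232 kelvin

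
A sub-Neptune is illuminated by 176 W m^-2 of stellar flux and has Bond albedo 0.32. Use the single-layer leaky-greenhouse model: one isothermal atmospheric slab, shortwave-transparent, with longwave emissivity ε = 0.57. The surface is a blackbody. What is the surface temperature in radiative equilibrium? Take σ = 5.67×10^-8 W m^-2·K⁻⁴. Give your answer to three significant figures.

165 K

Effective emission temperature (TOA balance): σT_e⁴ = S(1−α)/4 = 29.92 W m^-2 → T_e = 151.6 K.
For a single slab of emissivity ε, T_s⁴ = 2T_e⁴/(2−ε); thus T_s = 151.6·(1.399)^(1/4) = 164.8 K.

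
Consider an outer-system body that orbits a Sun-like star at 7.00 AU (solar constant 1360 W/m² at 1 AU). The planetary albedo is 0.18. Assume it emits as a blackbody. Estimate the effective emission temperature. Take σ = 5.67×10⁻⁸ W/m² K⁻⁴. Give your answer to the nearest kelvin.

100 kelvin

Irradiance scales as 1/d², so S = 1360 W/m² × (1/7.00)² = 27.76 W/m².
Absorbed flux (global mean): S(1−α)/4 = 27.76·0.82/4 = 5.690 W/m².
Balancing against σT⁴: T = (5.690/5.67×10⁻⁸)^(1/4) = 100.1 K.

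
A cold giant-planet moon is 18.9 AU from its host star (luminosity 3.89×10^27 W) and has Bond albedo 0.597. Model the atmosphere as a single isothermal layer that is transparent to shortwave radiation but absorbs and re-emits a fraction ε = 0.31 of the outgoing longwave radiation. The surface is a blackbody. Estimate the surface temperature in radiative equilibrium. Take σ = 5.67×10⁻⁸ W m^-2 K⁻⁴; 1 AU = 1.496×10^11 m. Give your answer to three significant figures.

d = 18.9 × 1.496×10^11 m = 2.827×10^12 m.
S = L/(4πd²) = 38.72 W m^-2.
The planet radiates to space at T_e = [S(1−α)/(4σ)]^(1/4) = 91.08 K.
The surface balance (absorbed SW + ε·downward IR = σT_s⁴) with T_a⁴ = T_s⁴/2 reduces to T_s = T_e·[2/(2−ε)]^¼ = 94.99 K.

95.0 K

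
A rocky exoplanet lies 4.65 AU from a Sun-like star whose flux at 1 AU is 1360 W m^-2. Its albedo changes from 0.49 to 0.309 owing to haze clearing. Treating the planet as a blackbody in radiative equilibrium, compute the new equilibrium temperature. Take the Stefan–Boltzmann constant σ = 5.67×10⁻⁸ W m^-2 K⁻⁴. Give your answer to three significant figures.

By the inverse-square law, S = 1360/4.65² = 62.90 W m^-2.
T₂ = [S(1−α₂)/(4σ)]^(1/4) = [62.90·0.691/(4σ)]^(1/4) = 117.7 K.

118 kelvin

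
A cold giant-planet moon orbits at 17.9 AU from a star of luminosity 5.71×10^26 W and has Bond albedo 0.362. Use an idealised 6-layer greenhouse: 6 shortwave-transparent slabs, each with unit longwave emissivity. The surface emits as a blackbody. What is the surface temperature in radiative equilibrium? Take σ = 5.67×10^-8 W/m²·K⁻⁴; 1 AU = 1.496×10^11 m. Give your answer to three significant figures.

d = 17.9 × 1.496×10^11 m = 2.678×10^12 m.
S = L/(4πd²) = 6.337 W/m².
The effective emission temperature is T_e = [S(1−α)/(4σ)]^¼ = 64.98 K.
For an N-layer opaque stack, T_s⁴ = (N+1)T_e⁴, hence T_s = (7)^(1/4)×64.98 K = 105.7 K.

106 K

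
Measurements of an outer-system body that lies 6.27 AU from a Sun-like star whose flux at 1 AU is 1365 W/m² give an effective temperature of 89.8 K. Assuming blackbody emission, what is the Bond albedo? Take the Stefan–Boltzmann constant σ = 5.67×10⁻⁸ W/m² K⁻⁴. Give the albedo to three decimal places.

By the inverse-square law, S = 1365/6.27² = 34.72 W/m².
From σT⁴ = S(1−α)/4 we invert for α: 1−α = 4σT⁴/S.
σT⁴ = 3.687 W/m², so 4σT⁴ = 14.75 W/m².
1−α = 14.75/34.72 = 0.4248, so α = 0.5752.

0.575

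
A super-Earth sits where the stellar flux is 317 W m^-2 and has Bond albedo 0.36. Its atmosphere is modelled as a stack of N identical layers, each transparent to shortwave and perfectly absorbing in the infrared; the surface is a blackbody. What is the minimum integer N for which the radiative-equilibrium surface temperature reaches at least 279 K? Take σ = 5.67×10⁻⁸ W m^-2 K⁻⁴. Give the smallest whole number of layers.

Top-of-atmosphere balance: σT_e⁴ = S(1−α)/4 = 50.72 W m^-2 → T_e = 172.9 K.
Need (N+1)T_e⁴ ≥ T_s⁴, i.e. N+1 ≥ (279/172.9)⁴ = 6.774.
The minimum whole number is N = 6.

6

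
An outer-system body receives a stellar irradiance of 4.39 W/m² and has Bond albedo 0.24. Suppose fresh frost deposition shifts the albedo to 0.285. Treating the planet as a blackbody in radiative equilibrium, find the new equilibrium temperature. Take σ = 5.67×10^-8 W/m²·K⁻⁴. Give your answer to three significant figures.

New equilibrium: T₂ = [(1−0.285)·4.390/(4σ)]^(1/4) = 60.99 K.

61.0 K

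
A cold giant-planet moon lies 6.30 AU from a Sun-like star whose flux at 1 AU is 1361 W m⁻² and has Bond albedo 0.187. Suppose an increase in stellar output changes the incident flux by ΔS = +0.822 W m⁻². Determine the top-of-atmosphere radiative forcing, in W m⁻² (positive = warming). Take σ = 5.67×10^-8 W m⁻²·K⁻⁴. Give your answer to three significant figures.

Irradiance scales as 1/d², so S = 1361 W m⁻² × (1/6.30)² = 34.29 W m⁻².
TOA radiative forcing: ΔF = (1−α)ΔS/4 = 0.813·(+0.822)/4 = 0.1671 W m⁻².

0.167 W m⁻²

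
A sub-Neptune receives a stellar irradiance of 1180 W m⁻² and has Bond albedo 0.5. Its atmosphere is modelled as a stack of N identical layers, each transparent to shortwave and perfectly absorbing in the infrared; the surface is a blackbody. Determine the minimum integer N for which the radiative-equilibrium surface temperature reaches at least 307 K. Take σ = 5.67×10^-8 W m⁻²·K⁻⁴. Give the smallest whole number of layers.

3

OLR = S(1−α)/4 = 147.5 W m⁻²; the top layer radiates at T_e = 225.8 K.
T_s = (N+1)^(1/4)·T_e ≥ 307 K requires N+1 ≥ (T_s/T_e)⁴ = (307/225.8)⁴ = 3.415.
So N ≥ 2.415; the smallest integer is N = 3.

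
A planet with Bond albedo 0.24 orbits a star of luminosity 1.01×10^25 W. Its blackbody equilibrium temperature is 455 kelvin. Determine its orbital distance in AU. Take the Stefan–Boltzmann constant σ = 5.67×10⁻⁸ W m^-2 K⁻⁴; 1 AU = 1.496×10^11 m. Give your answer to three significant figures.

Energy balance gives S = 4σT⁴/(1−α) = 12790 W m^-2.
S = L/(4πd²) → d = √(L/4πS) = √(1.01×10^25/(4π·12790)) = 7.927×10^9 m = 0.05299 AU.

0.0530 AU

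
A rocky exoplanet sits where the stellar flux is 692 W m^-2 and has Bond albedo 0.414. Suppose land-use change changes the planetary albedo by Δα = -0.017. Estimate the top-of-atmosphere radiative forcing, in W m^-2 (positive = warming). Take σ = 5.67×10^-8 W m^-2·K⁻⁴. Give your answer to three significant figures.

The change in absorbed flux is Δ[S(1−α)/4] = −SΔα/4 = 2.941 W m^-2.

2.94 W m^-2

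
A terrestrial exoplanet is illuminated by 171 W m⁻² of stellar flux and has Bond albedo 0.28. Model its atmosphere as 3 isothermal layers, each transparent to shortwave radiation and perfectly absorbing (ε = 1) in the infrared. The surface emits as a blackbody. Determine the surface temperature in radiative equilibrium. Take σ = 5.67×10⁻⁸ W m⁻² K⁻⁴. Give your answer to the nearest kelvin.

216 K

Top-of-atmosphere balance: σT_e⁴ = S(1−α)/4 = 30.78 W m⁻² → T_e = 152.6 K.
Layer-by-layer balance gives σT_s⁴ = (N+1)σT_e⁴, so T_s = 4^¼·152.6 = 215.9 K.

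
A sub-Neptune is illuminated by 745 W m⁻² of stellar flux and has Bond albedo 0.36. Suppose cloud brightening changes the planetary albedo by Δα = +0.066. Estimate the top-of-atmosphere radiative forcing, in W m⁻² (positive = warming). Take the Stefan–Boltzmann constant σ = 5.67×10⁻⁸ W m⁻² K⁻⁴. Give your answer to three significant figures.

-12.3 W m⁻²

TOA radiative forcing: ΔF = −S·Δα/4 = −745.0·(+0.066)/4 = -12.29 W m⁻².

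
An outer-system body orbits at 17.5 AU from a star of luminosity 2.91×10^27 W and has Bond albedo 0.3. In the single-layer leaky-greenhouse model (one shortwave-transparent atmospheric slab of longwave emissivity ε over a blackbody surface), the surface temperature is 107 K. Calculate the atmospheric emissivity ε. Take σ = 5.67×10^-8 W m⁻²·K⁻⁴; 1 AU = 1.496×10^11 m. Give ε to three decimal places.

0.409

Orbital distance: d = 17.5 AU = 2.618×10^12 m.
Flux at the orbit: S = L/(4πd²) = 2.91×10^27/(4π·(2.62×10^12)²) = 33.79 W m⁻².
TOA balance gives T_e = 101.1 K.
Inverting T_s⁴ = 2T_e⁴/(2−ε): (T_e/T_s)⁴ = 0.7955, so ε = 2(1 − 0.7955) = 0.4089.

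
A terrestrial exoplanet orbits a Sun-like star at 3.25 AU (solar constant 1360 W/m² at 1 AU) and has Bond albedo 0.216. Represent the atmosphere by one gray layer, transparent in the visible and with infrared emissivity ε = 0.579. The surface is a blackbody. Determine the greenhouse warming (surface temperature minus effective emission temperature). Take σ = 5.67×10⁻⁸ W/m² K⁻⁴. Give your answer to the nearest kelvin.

By the inverse-square law, S = 1360/3.25² = 128.8 W/m².
At the top of the atmosphere, σT_e⁴ = S(1−α)/4 = 25.24 W/m², giving T_e = 145.2 K.
For a single slab of emissivity ε, T_s⁴ = 2T_e⁴/(2−ε); thus T_s = 145.2·(1.407)^(1/4) = 158.2 K.
The atmosphere warms the surface by 12.96 K.

13 K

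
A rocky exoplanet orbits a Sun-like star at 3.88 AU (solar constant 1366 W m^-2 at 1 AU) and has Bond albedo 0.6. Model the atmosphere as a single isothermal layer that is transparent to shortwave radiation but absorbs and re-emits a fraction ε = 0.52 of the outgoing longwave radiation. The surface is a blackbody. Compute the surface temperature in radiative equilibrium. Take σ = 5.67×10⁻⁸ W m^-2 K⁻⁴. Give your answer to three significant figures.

Irradiance scales as 1/d², so S = 1366 W m^-2 × (1/3.88)² = 90.74 W m^-2.
Effective emission temperature (TOA balance): σT_e⁴ = S(1−α)/4 = 9.074 W m^-2 → T_e = 112.5 K.
Surface balance with a leaky layer gives σT_s⁴ = σT_e⁴·2/(2−ε), so T_s = T_e·[2/(2−0.52)]^(1/4) = 121.3 K.

121 K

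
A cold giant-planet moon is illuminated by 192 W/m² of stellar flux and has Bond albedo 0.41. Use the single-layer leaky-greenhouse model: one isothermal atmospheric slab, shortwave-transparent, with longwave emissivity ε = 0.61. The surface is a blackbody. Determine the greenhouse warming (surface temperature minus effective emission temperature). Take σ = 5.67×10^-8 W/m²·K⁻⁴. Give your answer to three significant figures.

14.2 K

At the top of the atmosphere, σT_e⁴ = S(1−α)/4 = 28.32 W/m², giving T_e = 149.5 K.
The surface balance (absorbed SW + ε·downward IR = σT_s⁴) with T_a⁴ = T_s⁴/2 reduces to T_s = T_e·[2/(2−ε)]^¼ = 163.7 K.
T_s − T_e = 163.7 − 149.5 = 14.24 K.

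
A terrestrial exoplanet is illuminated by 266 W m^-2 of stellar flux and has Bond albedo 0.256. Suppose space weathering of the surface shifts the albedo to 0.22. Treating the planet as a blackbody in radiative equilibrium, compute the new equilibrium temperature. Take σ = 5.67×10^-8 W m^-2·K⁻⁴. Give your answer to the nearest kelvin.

174 K

New equilibrium: T₂ = [(1−0.22)·266.0/(4σ)]^(1/4) = 173.9 K.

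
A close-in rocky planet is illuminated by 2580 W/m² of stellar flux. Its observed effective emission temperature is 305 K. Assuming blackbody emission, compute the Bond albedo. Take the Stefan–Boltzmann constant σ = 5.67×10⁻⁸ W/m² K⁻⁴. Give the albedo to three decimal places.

Rearranging the radiative balance, α = 1 − 4σT⁴/S.
σT⁴ = 490.7 W/m², so 4σT⁴ = 1963 W/m².
Hence α = 1 − 1963/2580 = 0.2393.

0.239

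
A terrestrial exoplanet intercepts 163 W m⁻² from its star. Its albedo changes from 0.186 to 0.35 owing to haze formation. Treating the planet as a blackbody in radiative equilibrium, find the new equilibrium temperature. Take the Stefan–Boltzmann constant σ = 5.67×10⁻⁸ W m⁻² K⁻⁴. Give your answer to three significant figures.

147 kelvin

New equilibrium: T₂ = [(1−0.35)·163.0/(4σ)]^(1/4) = 147.0 K.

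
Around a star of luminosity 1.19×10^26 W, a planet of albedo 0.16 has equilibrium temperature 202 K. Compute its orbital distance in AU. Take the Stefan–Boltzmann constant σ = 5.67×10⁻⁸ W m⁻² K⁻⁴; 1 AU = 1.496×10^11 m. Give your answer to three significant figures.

The flux needed for this T is 4σT⁴/(1−0.16) = 449.5 W m⁻².
From L = 4πd²S, d = √(1.19×10^26/(4π·449.5)) = 1.451×10^11 m = 0.9702 AU.

0.970 AU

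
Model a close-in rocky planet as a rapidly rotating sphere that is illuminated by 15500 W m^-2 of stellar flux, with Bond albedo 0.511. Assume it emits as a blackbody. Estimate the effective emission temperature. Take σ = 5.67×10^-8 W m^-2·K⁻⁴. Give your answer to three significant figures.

428 kelvin

Averaging over the sphere, the absorbed flux is S(1−α)/4 = 1895 W m^-2.
Set σT⁴ = 1895 → T = (1895/σ)^(1/4) = 427.6 K.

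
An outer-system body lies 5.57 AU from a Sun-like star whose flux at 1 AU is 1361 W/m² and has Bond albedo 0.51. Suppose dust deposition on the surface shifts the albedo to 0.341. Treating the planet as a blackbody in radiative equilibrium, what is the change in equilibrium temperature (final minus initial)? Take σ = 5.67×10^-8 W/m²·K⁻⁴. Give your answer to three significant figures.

7.59 K

Irradiance scales as 1/d², so S = 1361 W/m² × (1/5.57)² = 43.87 W/m².
Before: T₁ = [43.87·0.49/(4σ)]^(1/4) = 98.67 K.
With α = 0.341, T₂ = 106.3 K.
ΔT = T₂ − T₁ = 7.587 K.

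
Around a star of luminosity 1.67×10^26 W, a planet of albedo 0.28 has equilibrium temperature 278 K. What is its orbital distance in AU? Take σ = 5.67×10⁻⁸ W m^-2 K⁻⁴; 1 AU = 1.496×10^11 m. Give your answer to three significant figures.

Energy balance gives S = 4σT⁴/(1−α) = 1881 W m^-2.
Then d = [L/(4πS)]^(1/2) = 8.404×10^10 m, i.e. 0.5618 AU.

0.562 AU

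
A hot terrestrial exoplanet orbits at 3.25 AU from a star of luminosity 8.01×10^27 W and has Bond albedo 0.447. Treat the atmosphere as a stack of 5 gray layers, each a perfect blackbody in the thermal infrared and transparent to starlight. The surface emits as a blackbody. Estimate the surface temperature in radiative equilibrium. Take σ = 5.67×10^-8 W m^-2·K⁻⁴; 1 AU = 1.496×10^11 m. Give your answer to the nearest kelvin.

Orbital distance: d = 3.25 AU = 4.862×10^11 m.
Spreading L over a sphere of radius d: S = 8.01×10^27/(4π·4.86×10^11²) = 2696 W m^-2.
Top-of-atmosphere balance: σT_e⁴ = S(1−α)/4 = 372.8 W m^-2 → T_e = 284.8 K.
For an N-layer opaque stack, T_s⁴ = (N+1)T_e⁴, hence T_s = (6)^(1/4)×284.8 K = 445.7 K.

446 K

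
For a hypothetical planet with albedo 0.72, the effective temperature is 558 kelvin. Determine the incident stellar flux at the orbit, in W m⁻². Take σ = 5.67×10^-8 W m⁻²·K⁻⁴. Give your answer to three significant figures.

Invert the energy balance for S: S = 4σT⁴/(1−α).
The emitted flux is σT⁴ = 5497 W m⁻².
So S = 4×5497/(1−0.72) = 78530 W m⁻².

78500 W m⁻²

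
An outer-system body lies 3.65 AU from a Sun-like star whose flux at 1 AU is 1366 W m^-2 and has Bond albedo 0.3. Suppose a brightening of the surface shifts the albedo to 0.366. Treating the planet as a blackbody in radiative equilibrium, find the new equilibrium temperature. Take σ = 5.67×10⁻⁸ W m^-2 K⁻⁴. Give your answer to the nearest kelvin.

130 K

Flux at the orbit: S = 1366/(3.65)² = 102.5 W m^-2.
New equilibrium: T₂ = [(1−0.366)·102.5/(4σ)]^(1/4) = 130.1 K.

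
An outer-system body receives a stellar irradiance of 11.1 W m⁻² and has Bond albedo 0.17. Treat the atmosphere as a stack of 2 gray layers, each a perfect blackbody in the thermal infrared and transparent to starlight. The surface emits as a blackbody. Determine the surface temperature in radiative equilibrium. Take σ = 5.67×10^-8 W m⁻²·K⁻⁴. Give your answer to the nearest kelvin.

105 K

OLR = S(1−α)/4 = 2.303 W m⁻²; the top layer radiates at T_e = 79.83 K.
For an N-layer opaque stack, T_s⁴ = (N+1)T_e⁴, hence T_s = (3)^(1/4)×79.83 K = 105.1 K.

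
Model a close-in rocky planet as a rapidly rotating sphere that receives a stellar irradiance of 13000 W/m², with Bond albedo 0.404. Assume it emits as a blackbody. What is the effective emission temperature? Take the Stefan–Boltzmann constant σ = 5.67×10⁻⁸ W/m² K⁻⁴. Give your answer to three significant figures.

430 kelvin

Averaging over the sphere, the absorbed flux is S(1−α)/4 = 1937 W/m².
Balancing against σT⁴: T = (1937/5.67×10⁻⁸)^(1/4) = 429.9 K.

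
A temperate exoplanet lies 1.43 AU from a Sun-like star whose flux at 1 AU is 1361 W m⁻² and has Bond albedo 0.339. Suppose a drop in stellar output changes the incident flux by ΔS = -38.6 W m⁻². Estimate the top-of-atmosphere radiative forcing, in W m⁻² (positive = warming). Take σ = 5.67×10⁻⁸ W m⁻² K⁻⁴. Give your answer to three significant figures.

-6.38 W m⁻²

Irradiance scales as 1/d², so S = 1361 W m⁻² × (1/1.43)² = 665.6 W m⁻².
Only a fraction (1−α) is absorbed and it's spread over 4πR², so ΔF = (1−α)ΔS/4 = -6.379 W m⁻².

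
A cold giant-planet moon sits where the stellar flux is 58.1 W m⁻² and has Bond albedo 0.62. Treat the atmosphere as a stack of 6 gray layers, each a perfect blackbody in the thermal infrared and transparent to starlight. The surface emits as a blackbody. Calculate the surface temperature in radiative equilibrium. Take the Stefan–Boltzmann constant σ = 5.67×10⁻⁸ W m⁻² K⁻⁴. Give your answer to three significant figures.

The effective emission temperature is T_e = [S(1−α)/(4σ)]^¼ = 99.33 K.
Layer-by-layer balance gives σT_s⁴ = (N+1)σT_e⁴, so T_s = 7^¼·99.33 = 161.6 K.

162 K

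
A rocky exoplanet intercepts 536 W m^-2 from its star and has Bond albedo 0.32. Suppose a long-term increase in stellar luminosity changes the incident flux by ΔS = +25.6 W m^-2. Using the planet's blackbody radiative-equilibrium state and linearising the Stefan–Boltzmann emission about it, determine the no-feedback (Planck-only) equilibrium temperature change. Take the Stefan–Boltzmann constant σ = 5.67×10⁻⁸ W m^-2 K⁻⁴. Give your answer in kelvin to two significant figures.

2.4 kelvin

The baseline emission temperature is T_e = 200.2 K.
ΔF = Δ[S(1−α)]/4 = (1−0.32)·+25.6/4 = 4.352 W m^-2.
Linearising σT⁴ gives d(σT⁴)/dT = 4σT_e³ = 1.820 W m^-2 per K.
Hence the no-feedback warming is ΔF/(4σT_e³) = 2.39 K.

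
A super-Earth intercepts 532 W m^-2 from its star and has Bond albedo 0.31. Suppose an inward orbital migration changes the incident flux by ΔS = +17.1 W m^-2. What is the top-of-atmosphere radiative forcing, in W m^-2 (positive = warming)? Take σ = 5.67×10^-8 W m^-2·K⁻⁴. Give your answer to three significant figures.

Only a fraction (1−α) is absorbed and it's spread over 4πR², so ΔF = (1−α)ΔS/4 = 2.950 W m^-2.

2.95 W m^-2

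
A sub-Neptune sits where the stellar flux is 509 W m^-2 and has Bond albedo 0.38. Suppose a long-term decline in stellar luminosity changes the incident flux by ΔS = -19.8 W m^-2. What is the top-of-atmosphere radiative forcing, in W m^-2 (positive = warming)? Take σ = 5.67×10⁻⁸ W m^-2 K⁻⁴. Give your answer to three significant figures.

Only a fraction (1−α) is absorbed and it's spread over 4πR², so ΔF = (1−α)ΔS/4 = -3.069 W m^-2.

-3.07 W m^-2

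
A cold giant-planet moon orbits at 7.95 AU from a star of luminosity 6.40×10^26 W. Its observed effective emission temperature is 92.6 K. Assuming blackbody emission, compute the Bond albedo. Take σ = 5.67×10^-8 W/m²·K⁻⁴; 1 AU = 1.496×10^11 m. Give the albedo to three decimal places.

d = 7.95 × 1.496×10^11 m = 1.189×10^12 m.
Spreading L over a sphere of radius d: S = 6.40×10^26/(4π·1.19×10^12²) = 36.01 W/m².
Rearranging the radiative balance, α = 1 − 4σT⁴/S.
σT⁴ = 4.169 W/m², so 4σT⁴ = 16.68 W/m².
1−α = 16.68/36.01 = 0.4631, so α = 0.5369.

0.537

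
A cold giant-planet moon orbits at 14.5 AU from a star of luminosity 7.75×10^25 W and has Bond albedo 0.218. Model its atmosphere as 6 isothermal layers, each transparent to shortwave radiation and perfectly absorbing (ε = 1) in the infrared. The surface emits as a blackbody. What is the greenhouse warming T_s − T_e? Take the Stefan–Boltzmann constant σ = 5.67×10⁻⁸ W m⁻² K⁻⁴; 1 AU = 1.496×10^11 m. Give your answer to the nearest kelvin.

Orbital distance: d = 14.5 AU = 2.169×10^12 m.
Spreading L over a sphere of radius d: S = 7.75×10^25/(4π·2.17×10^12²) = 1.311 W m⁻².
Top-of-atmosphere balance: σT_e⁴ = S(1−α)/4 = 0.2562 W m⁻² → T_e = 46.11 K.
T_s = (N+1)^(1/4)·T_e = 75.00 K.
Warming: T_s − T_e = 28.89 K.

29 kelvin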